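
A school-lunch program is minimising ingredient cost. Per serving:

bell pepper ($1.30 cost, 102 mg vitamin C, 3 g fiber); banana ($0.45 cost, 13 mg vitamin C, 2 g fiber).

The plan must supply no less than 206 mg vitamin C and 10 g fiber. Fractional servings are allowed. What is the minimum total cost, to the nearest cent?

For a min-cost LP with two ≥-constraints, a basic feasible solution has at most two positive variables.
bell pepper only: max(206/102, 10/3) = 3.333 servings → $4.33.
banana only: max(206/13, 10/2) = 15.85 servings → $7.13.
bell pepper + banana with both tight: 1.709 servings and 2.436 servings → $3.32.
The minimum over all feasible corners is $3.32.

$3.32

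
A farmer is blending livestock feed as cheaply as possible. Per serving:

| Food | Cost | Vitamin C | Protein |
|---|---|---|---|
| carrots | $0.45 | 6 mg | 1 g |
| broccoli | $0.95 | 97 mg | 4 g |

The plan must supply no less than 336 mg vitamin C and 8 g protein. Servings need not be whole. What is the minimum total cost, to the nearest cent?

$3.29

A basic optimal solution has at most two foods positive. Try each food alone and each pair with both targets met exactly.
carrots only: max(336/6, 8/1) = 56 servings → $25.20.
broccoli only: max(336/97, 8/4) = 3.464 servings → $3.29.
carrots + broccoli with both targets exact would need a negative amount; discard.
Cheapest feasible corner: $3.29.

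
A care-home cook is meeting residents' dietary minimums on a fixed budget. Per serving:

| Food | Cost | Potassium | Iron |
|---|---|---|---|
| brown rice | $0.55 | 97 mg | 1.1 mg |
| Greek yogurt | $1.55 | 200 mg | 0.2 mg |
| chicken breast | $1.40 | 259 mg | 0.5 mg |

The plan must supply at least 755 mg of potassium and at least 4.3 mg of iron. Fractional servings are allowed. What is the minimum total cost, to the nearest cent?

$4.16

An LP optimum is at a vertex; with two nutrient constraints at most two foods are used. Check each candidate.
brown rice only: max(755/97, 4.3/1.1) = 7.784 servings → $4.28.
Greek yogurt only: max(755/200, 4.3/0.2) = 21.5 servings → $33.33.
chicken breast only: max(755/259, 4.3/0.5) = 8.6 servings → $12.04.
brown rice + Greek yogurt with both tight: 3.534 servings and 2.061 servings → $5.14.
brown rice + chicken breast with both tight: 3.114 servings and 1.749 servings → $4.16.
Greek yogurt + chicken breast with both targets exact would need a negative amount; discard.
So the least-cost plan costs $4.16.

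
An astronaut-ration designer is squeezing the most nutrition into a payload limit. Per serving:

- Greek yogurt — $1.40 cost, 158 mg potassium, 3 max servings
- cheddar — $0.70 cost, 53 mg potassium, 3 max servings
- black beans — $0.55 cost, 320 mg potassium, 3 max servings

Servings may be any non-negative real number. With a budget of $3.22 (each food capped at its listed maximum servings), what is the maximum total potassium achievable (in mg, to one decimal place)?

1137.2 mg

Potassium per dollar: black beans 581.8, Greek yogurt 112.9, cheddar 75.71.
Take 3 servings of black beans: spends $1.65, +960.0 mg potassium (running total 960.0 mg).
Take 1.121 servings of Greek yogurt: spends $1.57, +177.2 mg potassium (running total 1137.2 mg).
Greedy by best ratio exhausts the cost allowance optimally: 1137.2 mg.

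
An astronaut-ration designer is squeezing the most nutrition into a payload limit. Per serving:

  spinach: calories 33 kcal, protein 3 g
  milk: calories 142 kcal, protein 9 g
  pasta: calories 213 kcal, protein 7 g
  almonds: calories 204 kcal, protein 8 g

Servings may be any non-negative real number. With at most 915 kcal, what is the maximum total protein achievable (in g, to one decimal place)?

83.2 g

Protein per kcal: spinach 0.09091, milk 0.06338, almonds 0.03922, pasta 0.03286.
With no serving limits, spend the whole calories allowance on spinach: 915 kcal / 33 kcal × 3 g = 83.2 g.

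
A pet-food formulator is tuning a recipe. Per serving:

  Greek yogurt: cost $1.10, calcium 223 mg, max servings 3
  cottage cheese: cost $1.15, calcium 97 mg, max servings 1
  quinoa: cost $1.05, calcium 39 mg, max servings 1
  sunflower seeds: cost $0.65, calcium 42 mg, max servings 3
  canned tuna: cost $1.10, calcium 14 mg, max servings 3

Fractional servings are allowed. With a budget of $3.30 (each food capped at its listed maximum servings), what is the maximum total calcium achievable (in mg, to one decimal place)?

Calcium per dollar: Greek yogurt 202.7, cottage cheese 84.35, sunflower seeds 64.62, quinoa 37.14, canned tuna 12.73.
Take 3 servings of Greek yogurt: spends $3.30, +669.0 mg calcium (running total 669.0 mg).
Greedy by best ratio exhausts the cost allowance optimally: 669.0 mg.

669.0 mg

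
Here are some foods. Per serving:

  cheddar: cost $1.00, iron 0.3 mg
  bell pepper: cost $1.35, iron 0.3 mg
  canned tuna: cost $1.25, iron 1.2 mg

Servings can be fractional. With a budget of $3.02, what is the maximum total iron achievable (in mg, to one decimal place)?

Iron per dollar: canned tuna 0.96, cheddar 0.3, bell pepper 0.2222.
With no serving limits, spend the whole cost allowance on canned tuna: $3.02 / $1.25 × 1.2 mg = 2.9 mg.

2.9 mg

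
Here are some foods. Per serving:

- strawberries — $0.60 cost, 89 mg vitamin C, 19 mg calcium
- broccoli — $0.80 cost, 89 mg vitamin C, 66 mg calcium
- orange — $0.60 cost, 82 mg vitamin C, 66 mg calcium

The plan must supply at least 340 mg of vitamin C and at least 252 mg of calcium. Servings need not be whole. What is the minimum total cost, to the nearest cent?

$2.47

At the optimum either one food covers both requirements or two foods hit both targets exactly; no other combination can be cheaper.
strawberries only: max(340/89, 252/19) = 13.26 servings → $7.96.
broccoli only: max(340/89, 252/66) = 3.82 servings → $3.06.
orange only: max(340/82, 252/66) = 4.146 servings → $2.49.
strawberries + broccoli with both tight: 0.002869 servings and 3.817 servings → $3.06.
strawberries + orange with both tight: 0.4115 servings and 3.7 servings → $2.47.
broccoli + orange with both targets exact would need a negative amount; discard.
The minimum over all feasible corners is $2.47.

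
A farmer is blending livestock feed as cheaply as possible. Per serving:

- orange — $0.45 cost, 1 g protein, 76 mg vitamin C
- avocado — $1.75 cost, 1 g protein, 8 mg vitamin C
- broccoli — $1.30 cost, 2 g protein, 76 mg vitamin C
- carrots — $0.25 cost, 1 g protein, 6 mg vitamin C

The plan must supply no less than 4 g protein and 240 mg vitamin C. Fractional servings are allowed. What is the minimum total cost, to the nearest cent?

A basic optimal solution has at most two foods positive. Try each food alone and each pair with both targets met exactly.
orange only: max(4/1, 240/76) = 4 servings → $1.80.
avocado only: max(4/1, 240/8) = 30 servings → $52.50.
broccoli only: max(4/2, 240/76) = 3.158 servings → $4.11.
carrots only: max(4/1, 240/6) = 40 servings → $10.00.
orange + avocado with both tight: 3.059 servings and 0.9412 servings → $3.02.
orange + broccoli with both tight: 2.316 servings and 0.8421 servings → $2.14.
orange + carrots with both tight: 3.086 servings and 0.9143 servings → $1.62.
avocado + broccoli: intersection lies outside the first quadrant.
avocado + carrots: the both-tight solution has a negative serving — not a feasible corner.
broccoli + carrots: intersection lies outside the first quadrant.
Cheapest feasible corner: $1.62.

$1.62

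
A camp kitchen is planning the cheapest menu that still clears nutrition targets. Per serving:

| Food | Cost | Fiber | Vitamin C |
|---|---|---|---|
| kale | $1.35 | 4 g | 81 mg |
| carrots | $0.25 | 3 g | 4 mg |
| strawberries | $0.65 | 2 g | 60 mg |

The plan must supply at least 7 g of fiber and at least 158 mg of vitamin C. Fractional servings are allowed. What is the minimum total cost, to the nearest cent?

At the optimum either one food covers both requirements or two foods hit both targets exactly; no other combination can be cheaper.
kale only: max(7/4, 158/81) = 1.951 servings → $2.63.
carrots only: max(7/3, 158/4) = 39.5 servings → $9.88.
strawberries only: max(7/2, 158/60) = 3.5 servings → $2.27.
kale + carrots: the both-tight solution has a negative serving — not a feasible corner.
kale + strawberries with both tight: 1.333 servings and 0.8333 servings → $2.34.
carrots + strawberries with both tight: 0.6047 servings and 2.593 servings → $1.84.
Cheapest feasible corner: $1.84.

$1.84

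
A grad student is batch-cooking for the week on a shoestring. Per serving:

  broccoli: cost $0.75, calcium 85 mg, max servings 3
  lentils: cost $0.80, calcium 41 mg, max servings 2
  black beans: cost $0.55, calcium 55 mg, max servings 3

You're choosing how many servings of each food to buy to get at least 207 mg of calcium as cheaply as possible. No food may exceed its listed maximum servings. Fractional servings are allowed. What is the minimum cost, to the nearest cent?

Cost per mg of calcium: broccoli $0.0088, black beans $0.0100, lentils $0.0195.
Take 2.435 servings of broccoli: +207.0 mg calcium for $1.83 (total $1.83, still need 0.0 mg).
Greedy by cheapest-per-mg is optimal for a single linear constraint, so the minimum cost is $1.83.

$1.83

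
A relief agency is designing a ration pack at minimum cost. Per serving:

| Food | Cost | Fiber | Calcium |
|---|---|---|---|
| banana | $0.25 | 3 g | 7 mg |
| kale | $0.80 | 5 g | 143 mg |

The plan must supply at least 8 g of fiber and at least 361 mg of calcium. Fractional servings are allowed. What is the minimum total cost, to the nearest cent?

A basic optimal solution has at most two foods positive. Try each food alone and each pair with both targets met exactly.
banana only: max(8/3, 361/7) = 51.57 servings → $12.89.
kale only: max(8/5, 361/143) = 2.524 servings → $2.02.
banana + kale with both targets exact would need a negative amount; discard.
Cheapest feasible corner: $2.02.

$2.02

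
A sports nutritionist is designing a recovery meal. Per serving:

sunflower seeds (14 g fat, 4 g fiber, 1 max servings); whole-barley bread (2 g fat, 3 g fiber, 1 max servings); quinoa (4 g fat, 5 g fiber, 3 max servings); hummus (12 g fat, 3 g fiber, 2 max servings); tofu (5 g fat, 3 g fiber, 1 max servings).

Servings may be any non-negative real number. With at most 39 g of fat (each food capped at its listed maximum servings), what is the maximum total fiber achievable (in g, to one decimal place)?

Fiber per g fat: whole-barley bread 1.5, quinoa 1.25, tofu 0.6, sunflower seeds 0.2857, hummus 0.25.
Take 1 serving of whole-barley bread: uses 2 g fat, +3.0 g fiber (running total 3.0 g).
Take 3 servings of quinoa: uses 12 g fat, +15.0 g fiber (running total 18.0 g).
Take 1 serving of tofu: uses 5 g fat, +3.0 g fiber (running total 21.0 g).
Take 1 serving of sunflower seeds: uses 14 g fat, +4.0 g fiber (running total 25.0 g).
Take 0.5 servings of hummus: uses 6 g fat, +1.5 g fiber (running total 26.5 g).
Greedy by best ratio exhausts the fat allowance optimally: 26.5 g.

26.5 g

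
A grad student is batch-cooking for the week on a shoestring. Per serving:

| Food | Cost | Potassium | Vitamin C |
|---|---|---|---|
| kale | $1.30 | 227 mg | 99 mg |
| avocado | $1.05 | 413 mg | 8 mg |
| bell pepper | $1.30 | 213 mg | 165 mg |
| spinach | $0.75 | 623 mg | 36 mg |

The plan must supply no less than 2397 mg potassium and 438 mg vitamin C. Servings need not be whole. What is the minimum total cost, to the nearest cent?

$4.93

The cheapest plan sits at a corner of the feasible region — with two constraints it uses at most two foods.
kale only: max(2397/227, 438/99) = 10.56 servings → $13.73.
avocado only: max(2397/413, 438/8) = 54.75 servings → $57.49.
bell pepper only: max(2397/213, 438/165) = 11.25 servings → $14.63.
spinach only: max(2397/623, 438/36) = 12.17 servings → $9.12.
kale + avocado with both tight: 4.139 servings and 3.529 servings → $9.09.
kale + bell pepper: intersection lies outside the first quadrant.
kale + spinach with both tight: 3.487 servings and 2.577 servings → $6.47.
avocado + bell pepper with both tight: 4.549 servings and 2.434 servings → $7.94.
avocado + spinach: the both-tight solution has a negative serving — not a feasible corner.
bell pepper + spinach with both tight: 1.961 servings and 3.177 servings → $4.93.
Cheapest feasible corner: $4.93.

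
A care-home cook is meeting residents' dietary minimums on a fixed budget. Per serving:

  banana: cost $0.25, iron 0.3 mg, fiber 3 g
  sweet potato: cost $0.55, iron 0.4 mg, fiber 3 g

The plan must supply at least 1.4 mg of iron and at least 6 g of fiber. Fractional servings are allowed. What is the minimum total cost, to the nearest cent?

$1.17

banana only: max(1.4/0.3, 6/3) = 4.667 servings → $1.17.
sweet potato only: max(1.4/0.4, 6/3) = 3.5 servings → $1.93.
banana + sweet potato: the both-tight solution has a negative serving — not a feasible corner.
The minimum over all feasible corners is $1.17.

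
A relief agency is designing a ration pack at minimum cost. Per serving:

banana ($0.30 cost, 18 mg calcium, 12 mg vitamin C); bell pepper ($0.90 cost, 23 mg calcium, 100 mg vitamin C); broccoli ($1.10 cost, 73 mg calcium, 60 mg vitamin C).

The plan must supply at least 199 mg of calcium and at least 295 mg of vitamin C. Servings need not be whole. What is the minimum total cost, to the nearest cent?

banana only: max(199/18, 295/12) = 24.58 servings → $7.38.
bell pepper only: max(199/23, 295/100) = 8.652 servings → $7.79.
broccoli only: max(199/73, 295/60) = 4.917 servings → $5.41.
banana + bell pepper with both tight: 8.606 servings and 1.917 servings → $4.31.
banana + broccoli: the both-tight solution has a negative serving — not a feasible corner.
bell pepper + broccoli with both tight: 1.621 servings and 2.215 servings → $3.90.
So the least-cost plan costs $3.90.

$3.90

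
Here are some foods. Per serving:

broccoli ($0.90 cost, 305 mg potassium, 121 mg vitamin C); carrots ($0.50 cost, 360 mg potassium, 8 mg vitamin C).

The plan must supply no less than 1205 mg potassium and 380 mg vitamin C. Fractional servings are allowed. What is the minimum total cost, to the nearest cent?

$3.15

With two linear requirements the optimum uses one or two foods; enumerate the corners.
broccoli only: max(1205/305, 380/121) = 3.951 servings → $3.56.
carrots only: max(1205/360, 380/8) = 47.5 servings → $23.75.
broccoli + carrots with both tight: 3.092 servings and 0.7273 servings → $3.15.
So the least-cost plan costs $3.15.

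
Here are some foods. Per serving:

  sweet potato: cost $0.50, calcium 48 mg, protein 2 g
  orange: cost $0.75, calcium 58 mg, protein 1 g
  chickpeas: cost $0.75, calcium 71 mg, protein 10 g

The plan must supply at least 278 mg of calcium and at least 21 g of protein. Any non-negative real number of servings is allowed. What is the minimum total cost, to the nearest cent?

$2.91

The cheapest plan sits at a corner of the feasible region — with two constraints it uses at most two foods.
sweet potato only: max(278/48, 21/2) = 10.5 servings → $5.25.
orange only: max(278/58, 21/1) = 21 servings → $15.75.
chickpeas only: max(278/71, 21/10) = 3.915 servings → $2.94.
sweet potato + orange: intersection lies outside the first quadrant.
sweet potato + chickpeas with both tight: 3.814 servings and 1.337 servings → $2.91.
orange + chickpeas with both tight: 2.532 servings and 1.847 servings → $3.28.
So the least-cost plan costs $2.91.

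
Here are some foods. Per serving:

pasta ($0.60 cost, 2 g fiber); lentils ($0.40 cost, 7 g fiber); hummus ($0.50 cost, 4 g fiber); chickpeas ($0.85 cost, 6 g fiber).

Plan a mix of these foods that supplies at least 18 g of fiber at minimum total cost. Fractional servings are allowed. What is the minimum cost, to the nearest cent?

Cost per g of fiber: lentils $0.0571, hummus $0.1250, chickpeas $0.1417, pasta $0.3000.
With no serving limits, use only lentils: 18 g / 7 g = 2.571 servings × $0.40 = $1.03.

$1.03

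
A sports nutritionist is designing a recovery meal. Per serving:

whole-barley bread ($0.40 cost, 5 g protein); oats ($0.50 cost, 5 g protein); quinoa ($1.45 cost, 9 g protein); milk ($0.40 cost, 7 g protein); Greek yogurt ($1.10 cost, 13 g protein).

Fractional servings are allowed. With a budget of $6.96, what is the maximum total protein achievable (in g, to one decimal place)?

121.8 g

Protein per dollar: milk 17.5, whole-barley bread 12.5, Greek yogurt 11.82, oats 10, quinoa 6.207.
With no serving limits, spend the whole cost allowance on milk: $6.96 / $0.40 × 7 g = 121.8 g.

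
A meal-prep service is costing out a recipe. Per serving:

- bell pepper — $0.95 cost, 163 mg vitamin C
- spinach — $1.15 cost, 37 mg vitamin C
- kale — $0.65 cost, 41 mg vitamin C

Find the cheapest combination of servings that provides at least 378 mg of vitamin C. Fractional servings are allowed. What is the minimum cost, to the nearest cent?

$2.20

Cost per mg of vitamin C: bell pepper $0.0058, kale $0.0159, spinach $0.0311.
With no serving limits, use only bell pepper: 378 mg / 163 mg = 2.319 servings × $0.95 = $2.20.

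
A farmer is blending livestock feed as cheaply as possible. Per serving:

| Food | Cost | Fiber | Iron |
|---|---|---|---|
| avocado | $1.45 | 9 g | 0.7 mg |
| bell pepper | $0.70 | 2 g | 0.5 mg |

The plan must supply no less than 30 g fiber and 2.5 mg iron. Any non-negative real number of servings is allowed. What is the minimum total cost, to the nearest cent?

Check every corner: each single food scaled to meet both minima, and each pair solved so both constraints bind.
avocado only: max(30/9, 2.5/0.7) = 3.571 servings → $5.18.
bell pepper only: max(30/2, 2.5/0.5) = 15 servings → $10.50.
avocado + bell pepper with both tight: 3.226 servings and 0.4839 servings → $5.02.
The minimum over all feasible corners is $5.02.

$5.02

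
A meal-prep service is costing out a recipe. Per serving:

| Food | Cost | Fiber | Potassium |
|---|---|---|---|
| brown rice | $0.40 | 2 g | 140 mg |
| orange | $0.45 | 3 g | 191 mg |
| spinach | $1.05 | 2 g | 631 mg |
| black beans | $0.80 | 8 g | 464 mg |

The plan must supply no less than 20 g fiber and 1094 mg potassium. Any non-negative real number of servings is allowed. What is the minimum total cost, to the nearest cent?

brown rice only: max(20/2, 1094/140) = 10 servings → $4.00.
orange only: max(20/3, 1094/191) = 6.667 servings → $3.00.
spinach only: max(20/2, 1094/631) = 10 servings → $10.50.
black beans only: max(20/8, 1094/464) = 2.5 servings → $2.00.
brown rice + orange: intersection lies outside the first quadrant.
brown rice + spinach with both targets exact would need a negative amount; discard.
brown rice + black beans: intersection lies outside the first quadrant.
orange + spinach: the both-tight solution has a negative serving — not a feasible corner.
orange + black beans: intersection lies outside the first quadrant.
spinach + black beans: the both-tight solution has a negative serving — not a feasible corner.
Cheapest feasible corner: $2.00.

$2.00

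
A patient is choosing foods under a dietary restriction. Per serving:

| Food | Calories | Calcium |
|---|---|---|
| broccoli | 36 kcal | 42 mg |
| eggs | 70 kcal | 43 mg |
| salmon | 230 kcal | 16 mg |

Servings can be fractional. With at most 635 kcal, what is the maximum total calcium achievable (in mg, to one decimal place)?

Calcium per kcal: broccoli 1.167, eggs 0.6143, salmon 0.06957.
With no serving limits, spend the whole calories allowance on broccoli: 635 kcal / 36 kcal × 42 mg = 740.8 mg.

740.8 mg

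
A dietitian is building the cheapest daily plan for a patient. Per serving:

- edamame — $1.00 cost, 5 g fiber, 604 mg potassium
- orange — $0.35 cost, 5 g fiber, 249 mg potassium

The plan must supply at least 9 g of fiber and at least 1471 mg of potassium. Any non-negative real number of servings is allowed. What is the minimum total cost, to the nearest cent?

$2.07

Check every corner: each single food scaled to meet both minima, and each pair solved so both constraints bind.
edamame only: max(9/5, 1471/604) = 2.435 servings → $2.44.
orange only: max(9/5, 1471/249) = 5.908 servings → $2.07.
edamame + orange: intersection lies outside the first quadrant.
So the least-cost plan costs $2.07.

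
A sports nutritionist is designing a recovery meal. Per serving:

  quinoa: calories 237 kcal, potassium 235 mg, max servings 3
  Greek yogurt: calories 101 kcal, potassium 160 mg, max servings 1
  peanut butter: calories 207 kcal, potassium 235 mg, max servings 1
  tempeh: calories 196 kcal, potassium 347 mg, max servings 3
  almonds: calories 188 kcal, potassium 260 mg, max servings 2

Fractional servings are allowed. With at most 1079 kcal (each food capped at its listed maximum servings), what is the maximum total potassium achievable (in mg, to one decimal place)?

Potassium per kcal: tempeh 1.77, Greek yogurt 1.584, almonds 1.383, peanut butter 1.135, quinoa 0.9916.
Take 3 servings of tempeh: uses 588 kcal, +1041.0 mg potassium (running total 1041.0 mg).
Take 1 serving of Greek yogurt: uses 101 kcal, +160.0 mg potassium (running total 1201.0 mg).
Take 2 servings of almonds: uses 376 kcal, +520.0 mg potassium (running total 1721.0 mg).
Take 0.06763 servings of peanut butter: uses 14 kcal, +15.9 mg potassium (running total 1736.9 mg).
Greedy by best ratio exhausts the calories allowance optimally: 1736.9 mg.

1736.9 mg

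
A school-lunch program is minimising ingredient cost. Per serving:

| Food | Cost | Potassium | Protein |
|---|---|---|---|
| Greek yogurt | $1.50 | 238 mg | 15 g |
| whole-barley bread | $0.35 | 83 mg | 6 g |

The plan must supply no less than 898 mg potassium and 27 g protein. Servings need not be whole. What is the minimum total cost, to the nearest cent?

$3.79

A basic optimal solution has at most two foods positive. Try each food alone and each pair with both targets met exactly.
Greek yogurt only: max(898/238, 27/15) = 3.773 servings → $5.66.
whole-barley bread only: max(898/83, 27/6) = 10.82 servings → $3.79.
Greek yogurt + whole-barley bread with both targets exact would need a negative amount; discard.
The minimum over all feasible corners is $3.79.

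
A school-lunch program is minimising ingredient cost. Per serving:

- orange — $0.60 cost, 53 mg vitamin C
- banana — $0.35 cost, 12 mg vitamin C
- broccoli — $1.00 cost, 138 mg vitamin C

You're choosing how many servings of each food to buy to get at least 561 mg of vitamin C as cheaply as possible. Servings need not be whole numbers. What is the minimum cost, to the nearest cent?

$4.07

Cost per mg of vitamin C: broccoli $0.0072, orange $0.0113, banana $0.0292.
With no serving limits, use only broccoli: 561 mg / 138 mg = 4.065 servings × $1.00 = $4.07.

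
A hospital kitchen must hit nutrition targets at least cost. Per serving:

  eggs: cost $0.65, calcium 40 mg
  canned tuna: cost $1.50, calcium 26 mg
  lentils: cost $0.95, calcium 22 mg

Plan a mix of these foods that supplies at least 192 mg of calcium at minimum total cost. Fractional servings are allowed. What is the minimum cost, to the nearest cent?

$3.12

Cost per mg of calcium: eggs $0.0163, lentils $0.0432, canned tuna $0.0577.
With no serving limits, use only eggs: 192 mg / 40 mg = 4.8 servings × $0.65 = $3.12.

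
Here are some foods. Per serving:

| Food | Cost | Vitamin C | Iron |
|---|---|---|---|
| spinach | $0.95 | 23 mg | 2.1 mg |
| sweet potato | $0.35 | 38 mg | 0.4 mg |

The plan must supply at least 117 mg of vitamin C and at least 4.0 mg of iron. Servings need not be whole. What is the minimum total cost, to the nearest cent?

Minimising a linear cost over {vitamin C ≥ 117, iron ≥ 4.0, servings ≥ 0} — the optimum is at a vertex, using one or two foods.
spinach only: max(117/23, 4.0/2.1) = 5.087 servings → $4.83.
sweet potato only: max(117/38, 4.0/0.4) = 10 servings → $3.50.
spinach + sweet potato with both tight: 1.49 servings and 2.177 servings → $2.18.
Cheapest feasible corner: $2.18.

$2.18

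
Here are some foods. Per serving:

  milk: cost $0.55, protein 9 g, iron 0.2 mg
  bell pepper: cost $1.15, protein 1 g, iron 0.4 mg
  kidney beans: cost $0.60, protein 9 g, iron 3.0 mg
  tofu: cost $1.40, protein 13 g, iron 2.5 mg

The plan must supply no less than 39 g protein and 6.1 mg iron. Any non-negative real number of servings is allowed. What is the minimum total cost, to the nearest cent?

Two binding constraints pin down two serving amounts, so the optimal mix uses at most two foods. The candidates are each food alone (scaled to the tighter of protein/iron) and each pair with both constraints tight.
milk only: max(39/9, 6.1/0.2) = 30.5 servings → $16.77.
bell pepper only: max(39/1, 6.1/0.4) = 39 servings → $44.85.
kidney beans only: max(39/9, 6.1/3.0) = 4.333 servings → $2.60.
tofu only: max(39/13, 6.1/2.5) = 3 servings → $4.20.
milk + bell pepper with both tight: 2.794 servings and 13.85 servings → $17.47.
milk + kidney beans with both tight: 2.464 servings and 1.869 servings → $2.48.
milk + tofu with both tight: 0.9146 servings and 2.367 servings → $3.82.
bell pepper + kidney beans with both targets exact would need a negative amount; discard.
bell pepper + tofu: intersection lies outside the first quadrant.
kidney beans + tofu with both targets exact would need a negative amount; discard.
The minimum over all feasible corners is $2.48.

$2.48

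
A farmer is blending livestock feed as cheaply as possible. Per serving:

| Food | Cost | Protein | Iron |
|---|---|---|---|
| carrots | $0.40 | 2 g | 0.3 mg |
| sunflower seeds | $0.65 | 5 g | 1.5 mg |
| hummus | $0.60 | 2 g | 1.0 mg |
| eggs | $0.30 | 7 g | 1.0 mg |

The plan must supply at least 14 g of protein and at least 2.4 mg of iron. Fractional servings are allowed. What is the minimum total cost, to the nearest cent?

carrots only: max(14/2, 2.4/0.3) = 8 servings → $3.20.
sunflower seeds only: max(14/5, 2.4/1.5) = 2.8 servings → $1.82.
hummus only: max(14/2, 2.4/1.0) = 7 servings → $4.20.
eggs only: max(14/7, 2.4/1.0) = 2.4 servings → $0.72.
carrots + sunflower seeds with both tight: 6 servings and 0.4 servings → $2.66.
carrots + hummus with both tight: 6.571 servings and 0.4286 servings → $2.89.
carrots + eggs with both targets exact would need a negative amount; discard.
sunflower seeds + hummus: the both-tight solution has a negative serving — not a feasible corner.
sunflower seeds + eggs with both tight: 0.5091 servings and 1.636 servings → $0.82.
hummus + eggs with both tight: 0.56 servings and 1.84 servings → $0.89.
Cheapest feasible corner: $0.72.

$0.72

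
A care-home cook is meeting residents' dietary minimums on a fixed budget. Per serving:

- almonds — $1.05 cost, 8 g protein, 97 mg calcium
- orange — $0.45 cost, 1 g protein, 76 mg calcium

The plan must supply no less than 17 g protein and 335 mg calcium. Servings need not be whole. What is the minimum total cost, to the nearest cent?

$2.87

An LP optimum is at a vertex; with two nutrient constraints at most two foods are used. Check each candidate.
almonds only: max(17/8, 335/97) = 3.454 servings → $3.63.
orange only: max(17/1, 335/76) = 17 servings → $7.65.
almonds + orange with both tight: 1.873 servings and 2.018 servings → $2.87.
Cheapest feasible corner: $2.87.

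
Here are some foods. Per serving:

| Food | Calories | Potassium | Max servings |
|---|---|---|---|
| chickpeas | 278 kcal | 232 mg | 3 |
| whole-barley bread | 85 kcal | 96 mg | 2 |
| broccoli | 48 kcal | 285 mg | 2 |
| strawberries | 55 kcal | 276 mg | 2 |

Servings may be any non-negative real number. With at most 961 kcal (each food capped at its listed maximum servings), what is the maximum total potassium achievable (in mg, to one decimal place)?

Potassium per kcal: broccoli 5.938, strawberries 5.018, whole-barley bread 1.129, chickpeas 0.8345.
Take 2 servings of broccoli: uses 96 kcal, +570.0 mg potassium (running total 570.0 mg).
Take 2 servings of strawberries: uses 110 kcal, +552.0 mg potassium (running total 1122.0 mg).
Take 2 servings of whole-barley bread: uses 170 kcal, +192.0 mg potassium (running total 1314.0 mg).
Take 2.104 servings of chickpeas: uses 585 kcal, +488.2 mg potassium (running total 1802.2 mg).
Greedy by best ratio exhausts the calories allowance optimally: 1802.2 mg.

1802.2 mg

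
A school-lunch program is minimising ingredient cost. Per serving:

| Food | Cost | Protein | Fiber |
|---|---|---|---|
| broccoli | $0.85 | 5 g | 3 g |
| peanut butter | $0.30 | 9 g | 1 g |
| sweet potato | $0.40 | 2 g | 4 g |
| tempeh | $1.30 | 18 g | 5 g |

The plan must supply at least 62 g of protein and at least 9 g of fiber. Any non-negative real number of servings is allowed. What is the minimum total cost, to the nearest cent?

Two binding constraints pin down two serving amounts, so the optimal mix uses at most two foods. The candidates are each food alone (scaled to the tighter of protein/fiber) and each pair with both constraints tight.
broccoli only: max(62/5, 9/3) = 12.4 servings → $10.54.
peanut butter only: max(62/9, 9/1) = 9 servings → $2.70.
sweet potato only: max(62/2, 9/4) = 31 servings → $12.40.
tempeh only: max(62/18, 9/5) = 3.444 servings → $4.48.
broccoli + peanut butter with both tight: 0.8636 servings and 6.409 servings → $2.66.
broccoli + sweet potato: intersection lies outside the first quadrant.
broccoli + tempeh: the both-tight solution has a negative serving — not a feasible corner.
peanut butter + sweet potato with both tight: 6.765 servings and 0.5588 servings → $2.25.
peanut butter + tempeh with both tight: 5.481 servings and 0.7037 servings → $2.56.
sweet potato + tempeh with both targets exact would need a negative amount; discard.
Cheapest feasible corner: $2.25.

$2.25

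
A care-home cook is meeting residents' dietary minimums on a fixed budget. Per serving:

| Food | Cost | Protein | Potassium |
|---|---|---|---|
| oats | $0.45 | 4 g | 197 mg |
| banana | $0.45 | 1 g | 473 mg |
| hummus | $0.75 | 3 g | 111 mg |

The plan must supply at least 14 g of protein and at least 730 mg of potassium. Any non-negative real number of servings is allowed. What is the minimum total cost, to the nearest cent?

$1.61

With two linear requirements the optimum uses one or two foods; enumerate the corners.
oats only: max(14/4, 730/197) = 3.706 servings → $1.67.
banana only: max(14/1, 730/473) = 14 servings → $6.30.
hummus only: max(14/3, 730/111) = 6.577 servings → $4.93.
oats + banana with both tight: 3.476 servings and 0.09558 servings → $1.61.
oats + hummus: intersection lies outside the first quadrant.
banana + hummus with both tight: 0.4862 servings and 4.505 servings → $3.60.
The minimum over all feasible corners is $1.61.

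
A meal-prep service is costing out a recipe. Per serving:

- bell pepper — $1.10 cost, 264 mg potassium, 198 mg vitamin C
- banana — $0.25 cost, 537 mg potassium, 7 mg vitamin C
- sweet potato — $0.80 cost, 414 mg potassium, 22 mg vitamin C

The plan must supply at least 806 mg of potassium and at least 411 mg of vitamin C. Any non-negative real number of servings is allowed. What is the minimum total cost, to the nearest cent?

Check every corner: each single food scaled to meet both minima, and each pair solved so both constraints bind.
bell pepper only: max(806/264, 411/198) = 3.053 servings → $3.36.
banana only: max(806/537, 411/7) = 58.71 servings → $14.68.
sweet potato only: max(806/414, 411/22) = 18.68 servings → $14.95.
bell pepper + banana with both tight: 2.058 servings and 0.4889 servings → $2.39.
bell pepper + sweet potato with both tight: 2.001 servings and 0.6707 servings → $2.74.
banana + sweet potato: the both-tight solution has a negative serving — not a feasible corner.
So the least-cost plan costs $2.39.

$2.39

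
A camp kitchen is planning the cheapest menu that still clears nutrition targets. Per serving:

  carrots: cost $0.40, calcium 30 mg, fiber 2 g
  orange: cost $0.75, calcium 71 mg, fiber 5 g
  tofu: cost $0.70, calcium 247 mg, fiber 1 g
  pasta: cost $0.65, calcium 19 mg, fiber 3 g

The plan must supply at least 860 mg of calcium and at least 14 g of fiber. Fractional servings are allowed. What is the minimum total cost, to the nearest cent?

A basic optimal solution has at most two foods positive. Try each food alone and each pair with both targets met exactly.
carrots only: max(860/30, 14/2) = 28.67 servings → $11.47.
orange only: max(860/71, 14/5) = 12.11 servings → $9.08.
tofu only: max(860/247, 14/1) = 14 servings → $9.80.
pasta only: max(860/19, 14/3) = 45.26 servings → $29.42.
carrots + orange: the both-tight solution has a negative serving — not a feasible corner.
carrots + tofu with both tight: 5.599 servings and 2.802 servings → $4.20.
carrots + pasta: intersection lies outside the first quadrant.
orange + tofu with both tight: 2.232 servings and 2.84 servings → $3.66.
orange + pasta: intersection lies outside the first quadrant.
tofu + pasta with both tight: 3.205 servings and 3.598 servings → $4.58.
The minimum over all feasible corners is $3.66.

$3.66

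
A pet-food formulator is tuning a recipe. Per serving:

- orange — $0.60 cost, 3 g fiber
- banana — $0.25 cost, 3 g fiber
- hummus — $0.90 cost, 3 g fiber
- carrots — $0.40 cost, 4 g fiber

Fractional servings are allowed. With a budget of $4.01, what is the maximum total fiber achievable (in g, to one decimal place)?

48.1 g

Fiber per dollar: banana 12, carrots 10, orange 5, hummus 3.333.
With no serving limits, spend the whole cost allowance on banana: $4.01 / $0.25 × 3 g = 48.1 g.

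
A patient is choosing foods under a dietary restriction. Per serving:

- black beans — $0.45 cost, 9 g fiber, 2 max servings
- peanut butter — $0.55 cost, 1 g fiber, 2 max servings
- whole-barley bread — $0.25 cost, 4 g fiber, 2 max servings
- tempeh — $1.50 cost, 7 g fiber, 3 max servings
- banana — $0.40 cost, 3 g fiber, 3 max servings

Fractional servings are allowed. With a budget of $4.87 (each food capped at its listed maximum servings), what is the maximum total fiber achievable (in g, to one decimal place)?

Fiber per dollar: black beans 20, whole-barley bread 16, banana 7.5, tempeh 4.667, peanut butter 1.818.
Take 2 servings of black beans: spends $0.90, +18.0 g fiber (running total 18.0 g).
Take 2 servings of whole-barley bread: spends $0.50, +8.0 g fiber (running total 26.0 g).
Take 3 servings of banana: spends $1.20, +9.0 g fiber (running total 35.0 g).
Take 1.513 servings of tempeh: spends $2.27, +10.6 g fiber (running total 45.6 g).
Greedy by best ratio exhausts the cost allowance optimally: 45.6 g.

45.6 g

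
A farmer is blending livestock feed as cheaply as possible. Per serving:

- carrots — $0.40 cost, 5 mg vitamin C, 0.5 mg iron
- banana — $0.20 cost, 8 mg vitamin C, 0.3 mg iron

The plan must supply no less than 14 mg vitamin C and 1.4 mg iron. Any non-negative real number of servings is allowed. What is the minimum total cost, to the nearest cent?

carrots only: max(14/5, 1.4/0.5) = 2.8 servings → $1.12.
banana only: max(14/8, 1.4/0.3) = 4.667 servings → $0.93.
carrots + banana with both tight: 2.8 servings and 0 servings → $1.12.
The minimum over all feasible corners is $0.93.

$0.93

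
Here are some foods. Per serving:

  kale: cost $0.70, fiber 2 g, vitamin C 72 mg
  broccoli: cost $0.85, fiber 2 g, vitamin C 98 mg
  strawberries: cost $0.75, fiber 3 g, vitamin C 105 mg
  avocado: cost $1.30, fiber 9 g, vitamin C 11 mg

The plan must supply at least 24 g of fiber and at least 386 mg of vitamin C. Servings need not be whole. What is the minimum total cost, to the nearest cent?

$4.58

At the optimum either one food covers both requirements or two foods hit both targets exactly; no other combination can be cheaper.
kale only: max(24/2, 386/72) = 12 servings → $8.40.
broccoli only: max(24/2, 386/98) = 12 servings → $10.20.
strawberries only: max(24/3, 386/105) = 8 servings → $6.00.
avocado only: max(24/9, 386/11) = 35.09 servings → $45.62.
kale + broccoli: intersection lies outside the first quadrant.
kale + strawberries: intersection lies outside the first quadrant.
kale + avocado with both tight: 5.128 servings and 1.527 servings → $5.57.
broccoli + strawberries: the both-tight solution has a negative serving — not a feasible corner.
broccoli + avocado with both tight: 3.733 servings and 1.837 servings → $5.56.
strawberries + avocado with both tight: 3.52 servings and 1.493 servings → $4.58.
The minimum over all feasible corners is $4.58.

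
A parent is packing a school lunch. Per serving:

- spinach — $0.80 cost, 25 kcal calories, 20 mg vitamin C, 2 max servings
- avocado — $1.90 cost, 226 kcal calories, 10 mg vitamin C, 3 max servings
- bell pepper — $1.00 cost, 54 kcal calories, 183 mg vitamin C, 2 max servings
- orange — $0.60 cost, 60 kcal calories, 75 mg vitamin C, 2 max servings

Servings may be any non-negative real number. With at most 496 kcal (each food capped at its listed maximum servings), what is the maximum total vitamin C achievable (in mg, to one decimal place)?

565.6 mg

Vitamin C per kcal: bell pepper 3.389, orange 1.25, spinach 0.8, avocado 0.04425.
Take 2 servings of bell pepper: uses 108 kcal, +366.0 mg vitamin C (running total 366.0 mg).
Take 2 servings of orange: uses 120 kcal, +150.0 mg vitamin C (running total 516.0 mg).
Take 2 servings of spinach: uses 50 kcal, +40.0 mg vitamin C (running total 556.0 mg).
Take 0.9646 servings of avocado: uses 218 kcal, +9.6 mg vitamin C (running total 565.6 mg).
Greedy by best ratio exhausts the calories allowance optimally: 565.6 mg.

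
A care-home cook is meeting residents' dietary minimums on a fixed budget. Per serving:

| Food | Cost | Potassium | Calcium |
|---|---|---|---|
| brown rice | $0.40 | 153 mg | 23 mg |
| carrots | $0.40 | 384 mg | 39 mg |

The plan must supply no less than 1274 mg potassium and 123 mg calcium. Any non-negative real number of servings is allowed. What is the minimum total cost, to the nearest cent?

A basic optimal solution has at most two foods positive. Try each food alone and each pair with both targets met exactly.
brown rice only: max(1274/153, 123/23) = 8.327 servings → $3.33.
carrots only: max(1274/384, 123/39) = 3.318 servings → $1.33.
brown rice + carrots with both targets exact would need a negative amount; discard.
So the least-cost plan costs $1.33.

$1.33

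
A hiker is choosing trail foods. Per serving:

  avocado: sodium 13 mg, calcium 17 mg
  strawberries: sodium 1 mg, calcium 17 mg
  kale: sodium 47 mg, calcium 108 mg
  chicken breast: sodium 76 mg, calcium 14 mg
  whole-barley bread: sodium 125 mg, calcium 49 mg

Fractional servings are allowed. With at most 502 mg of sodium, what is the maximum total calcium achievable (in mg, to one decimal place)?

Calcium per mg sodium: strawberries 17, kale 2.298, avocado 1.308, whole-barley bread 0.392, chicken breast 0.1842.
With no serving limits, spend the whole sodium allowance on strawberries: 502 mg / 1 mg × 17 mg = 8534.0 mg.

8534.0 mg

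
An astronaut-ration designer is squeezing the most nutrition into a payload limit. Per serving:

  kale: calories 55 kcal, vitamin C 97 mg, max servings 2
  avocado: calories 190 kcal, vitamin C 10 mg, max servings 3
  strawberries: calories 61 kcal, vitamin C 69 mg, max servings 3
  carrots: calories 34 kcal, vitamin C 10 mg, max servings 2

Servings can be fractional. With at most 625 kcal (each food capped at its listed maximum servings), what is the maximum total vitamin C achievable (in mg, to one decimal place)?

Vitamin C per kcal: kale 1.764, strawberries 1.131, carrots 0.2941, avocado 0.05263.
Take 2 servings of kale: uses 110 kcal, +194.0 mg vitamin C (running total 194.0 mg).
Take 3 servings of strawberries: uses 183 kcal, +207.0 mg vitamin C (running total 401.0 mg).
Take 2 servings of carrots: uses 68 kcal, +20.0 mg vitamin C (running total 421.0 mg).
Take 1.389 servings of avocado: uses 264 kcal, +13.9 mg vitamin C (running total 434.9 mg).
Filling greedily by vitamin C-per-kcal is optimal for one linear limit, giving 434.9 mg.

434.9 mg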